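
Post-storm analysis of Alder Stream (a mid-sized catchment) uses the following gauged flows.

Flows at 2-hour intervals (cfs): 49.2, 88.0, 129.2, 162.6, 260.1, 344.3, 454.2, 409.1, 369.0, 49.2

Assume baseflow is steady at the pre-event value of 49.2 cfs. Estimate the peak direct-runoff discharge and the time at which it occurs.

Q_p = 405.0 cfs at t = 12 h

Subtracting baseflow gives direct-runoff ordinates: 0.0, 38.8, 80.0, 113.4, 210.9, 295.1, 405.0, 359.9, 319.8, 0.0 cfs.
The maximum is 405.0 cfs, occurring at the reading for t = 12 h.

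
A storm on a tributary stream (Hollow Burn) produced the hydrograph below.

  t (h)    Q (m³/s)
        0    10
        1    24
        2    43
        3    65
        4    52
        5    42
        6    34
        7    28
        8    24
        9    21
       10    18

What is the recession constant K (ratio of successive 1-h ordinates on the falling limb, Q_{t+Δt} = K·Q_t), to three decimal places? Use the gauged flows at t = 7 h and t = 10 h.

Using the recession-limb readings at t = 7 h and t = 10 h: Q falls from 28 to 18 m³/s over 3 intervals.
K = (Q₂/Q₁)^(1/3) = (18/28)^(1/3) = 0.863.

K ≈ 0.863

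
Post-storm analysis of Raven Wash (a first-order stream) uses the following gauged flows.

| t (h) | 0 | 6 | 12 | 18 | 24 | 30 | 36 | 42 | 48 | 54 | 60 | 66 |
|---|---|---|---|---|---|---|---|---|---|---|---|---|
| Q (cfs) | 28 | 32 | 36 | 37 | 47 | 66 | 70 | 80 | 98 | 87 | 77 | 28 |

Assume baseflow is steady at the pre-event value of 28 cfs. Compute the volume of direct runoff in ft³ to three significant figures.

V ≈ 7.56 × 10^6 ft³

Direct-runoff ordinates (Q − Q_b): 0.0, 4.0, 8.0, 9.0, 19.0, 38.0, 42.0, 52.0, 70.0, 59.0, 49.0, 0.0 cfs.
ΣQ_DR = 350.0 cfs.
With Δt = 6 h = 21600 s, V = ΣQ_DR · Δt = 350.0 × 21600 = 7.56 × 10^6 ft³.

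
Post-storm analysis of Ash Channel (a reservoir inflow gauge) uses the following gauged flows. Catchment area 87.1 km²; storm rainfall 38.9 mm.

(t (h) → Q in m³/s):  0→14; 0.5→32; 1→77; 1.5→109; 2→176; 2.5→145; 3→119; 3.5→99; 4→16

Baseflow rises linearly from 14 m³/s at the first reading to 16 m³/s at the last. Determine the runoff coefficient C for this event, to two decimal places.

C ≈ 0.35

ΣQ_DR = 652.0 m³/s; V = ΣQ_DR·Δt = 1.174 × 10^6 m³.
Runoff depth d = V / A = 13.47 mm.
C = d / P = 13.47 / 38.9 = 0.35.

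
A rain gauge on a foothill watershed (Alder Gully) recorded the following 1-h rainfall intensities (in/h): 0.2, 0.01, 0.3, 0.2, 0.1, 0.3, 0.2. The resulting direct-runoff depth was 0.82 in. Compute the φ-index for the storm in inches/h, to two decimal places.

φ ≈ 0.08 in/h

Only the 6 blocks with intensity above φ contribute runoff: 0.2, 0.3, 0.2, 0.1, 0.3, 0.2 in/h.
Σ(I−φ)·Δt = d  ⇒  (0.2+0.3+0.2+0.1+0.3+0.2 − 6φ)·1 = 0.82
φ = (1.300 − 0.82/1) / 6 = 0.08 in/h.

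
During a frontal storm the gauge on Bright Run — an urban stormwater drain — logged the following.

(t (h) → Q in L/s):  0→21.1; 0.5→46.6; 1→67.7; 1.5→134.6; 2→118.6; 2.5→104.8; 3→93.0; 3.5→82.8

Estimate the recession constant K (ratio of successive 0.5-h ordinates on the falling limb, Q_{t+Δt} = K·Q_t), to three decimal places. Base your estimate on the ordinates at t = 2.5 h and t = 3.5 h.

Using the recession-limb readings at t = 2.5 h and t = 3.5 h: Q falls from 104.8 to 82.8 L/s over 2 intervals.
K = (Q₂/Q₁)^(1/2) = (82.8/104.8)^(1/2) = 0.889.

K ≈ 0.889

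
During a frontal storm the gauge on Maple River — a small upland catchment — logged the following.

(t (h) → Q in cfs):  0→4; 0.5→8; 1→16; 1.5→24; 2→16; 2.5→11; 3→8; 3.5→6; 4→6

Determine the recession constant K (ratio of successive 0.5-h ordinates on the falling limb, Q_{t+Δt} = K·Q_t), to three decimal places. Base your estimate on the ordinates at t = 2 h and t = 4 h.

Using the recession-limb readings at t = 2 h and t = 4 h: Q falls from 16 to 6 cfs over 4 intervals.
K = (Q₂/Q₁)^(1/4) = (6/16)^(1/4) = 0.783.

K ≈ 0.783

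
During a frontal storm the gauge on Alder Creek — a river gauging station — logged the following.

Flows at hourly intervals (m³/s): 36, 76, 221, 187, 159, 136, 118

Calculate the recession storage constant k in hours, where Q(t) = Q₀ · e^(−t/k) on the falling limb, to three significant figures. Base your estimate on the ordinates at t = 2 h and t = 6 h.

k ≈ 6.37 h

On the falling limb, Q drops from 221 to 118 m³/s between t = 2 h and t = 6 h (Δt = 4 h).
k = −Δt / ln(Q₂/Q₁) = −4 / ln(118/221) = 6.37 h.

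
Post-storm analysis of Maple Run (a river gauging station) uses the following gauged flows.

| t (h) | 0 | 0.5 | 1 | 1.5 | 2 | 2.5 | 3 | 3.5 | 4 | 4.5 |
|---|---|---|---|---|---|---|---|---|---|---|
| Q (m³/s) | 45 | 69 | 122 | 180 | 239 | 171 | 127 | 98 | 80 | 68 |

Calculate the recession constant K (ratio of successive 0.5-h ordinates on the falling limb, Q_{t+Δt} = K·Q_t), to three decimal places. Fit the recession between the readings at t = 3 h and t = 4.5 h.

Using the recession-limb readings at t = 3 h and t = 4.5 h: Q falls from 127 to 68 m³/s over 3 intervals.
K = (Q₂/Q₁)^(1/3) = (68/127)^(1/3) = 0.812.

K ≈ 0.812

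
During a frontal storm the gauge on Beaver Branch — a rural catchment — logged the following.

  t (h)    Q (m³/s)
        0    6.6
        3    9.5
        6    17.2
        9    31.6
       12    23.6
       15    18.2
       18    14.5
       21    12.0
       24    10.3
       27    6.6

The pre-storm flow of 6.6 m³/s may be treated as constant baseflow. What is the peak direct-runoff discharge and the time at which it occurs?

Q_p = 25.0 m³/s at t = 9 h

Subtracting baseflow gives direct-runoff ordinates: 0.0, 2.9, 10.6, 25.0, 17.0, 11.6, 7.9, 5.4, 3.7, 0.0 m³/s.
The maximum is 25.0 m³/s, occurring at the reading for t = 9 h.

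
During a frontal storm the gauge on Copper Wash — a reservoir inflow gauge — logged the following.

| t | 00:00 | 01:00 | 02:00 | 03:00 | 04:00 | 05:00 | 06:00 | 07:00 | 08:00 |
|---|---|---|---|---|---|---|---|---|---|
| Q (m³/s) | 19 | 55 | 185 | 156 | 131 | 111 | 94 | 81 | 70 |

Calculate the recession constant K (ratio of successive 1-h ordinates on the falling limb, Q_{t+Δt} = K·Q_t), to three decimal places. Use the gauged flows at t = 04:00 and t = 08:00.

Using the recession-limb readings at t = 04:00 and t = 08:00: Q falls from 131 to 70 m³/s over 4 intervals.
K = (Q₂/Q₁)^(1/4) = (70/131)^(1/4) = 0.855.

K ≈ 0.855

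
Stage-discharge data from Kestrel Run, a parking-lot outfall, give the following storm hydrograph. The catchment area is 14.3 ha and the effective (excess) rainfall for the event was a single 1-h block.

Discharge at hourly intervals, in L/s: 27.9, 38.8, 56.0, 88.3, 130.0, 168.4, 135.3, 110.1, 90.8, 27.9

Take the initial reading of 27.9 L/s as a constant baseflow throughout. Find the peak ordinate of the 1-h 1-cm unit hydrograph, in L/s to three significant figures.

U_p ≈ 93.9 L/s

Direct runoff: 0.0, 10.9, 28.1, 60.4, 102.1, 140.5, 107.4, 82.2, 62.9, 0.0 L/s; ΣQ_DR = 594.5 L/s, peak = 140.5 L/s.
Runoff depth d = ΣQ_DR·Δt / A = 594.5 × 3600 / (14.3 ha) = 14.97 mm.
The 1-cm UH is the DRH scaled by (10 mm)/d, so U_p = 140.5 × 10/14.97 = 93.9 L/s.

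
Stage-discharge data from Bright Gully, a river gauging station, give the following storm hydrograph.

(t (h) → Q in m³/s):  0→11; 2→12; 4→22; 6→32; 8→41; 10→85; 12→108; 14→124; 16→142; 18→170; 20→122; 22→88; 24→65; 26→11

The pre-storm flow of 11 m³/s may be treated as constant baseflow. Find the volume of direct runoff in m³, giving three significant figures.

Direct-runoff ordinates (Q − Q_b): 0.0, 1.0, 11.0, 21.0, 30.0, 74.0, 97.0, 113.0, 131.0, 159.0, 111.0, 77.0, 54.0, 0.0 m³/s.
ΣQ_DR = 879.0 m³/s.
With Δt = 2 h = 7200 s, V = ΣQ_DR · Δt = 879.0 × 7200 = 6.33 × 10^6 m³.

V ≈ 6.33 × 10^6 m³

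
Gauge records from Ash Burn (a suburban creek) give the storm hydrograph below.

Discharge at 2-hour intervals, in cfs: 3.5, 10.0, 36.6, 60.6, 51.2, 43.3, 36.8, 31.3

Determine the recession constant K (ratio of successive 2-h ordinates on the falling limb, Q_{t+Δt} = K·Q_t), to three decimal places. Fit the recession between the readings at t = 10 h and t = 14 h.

Using the recession-limb readings at t = 10 h and t = 14 h: Q falls from 43.3 to 31.3 cfs over 2 intervals.
K = (Q₂/Q₁)^(1/2) = (31.3/43.3)^(1/2) = 0.850.

K ≈ 0.850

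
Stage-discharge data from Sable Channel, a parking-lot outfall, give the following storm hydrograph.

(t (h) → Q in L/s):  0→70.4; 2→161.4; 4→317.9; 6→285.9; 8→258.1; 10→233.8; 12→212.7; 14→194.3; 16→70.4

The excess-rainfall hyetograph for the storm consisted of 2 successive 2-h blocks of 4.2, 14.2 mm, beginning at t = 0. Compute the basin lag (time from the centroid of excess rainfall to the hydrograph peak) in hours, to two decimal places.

Centroid of excess rainfall: t_c = Σ P_i·t̄_i / ΣP_i = 2.5435 h (block centres at 1, 3 h).
Hydrograph peak occurs at t = 4 h, so basin lag t_L = 4 − 2.5435 = 1.46 h.

t_L ≈ 1.46 h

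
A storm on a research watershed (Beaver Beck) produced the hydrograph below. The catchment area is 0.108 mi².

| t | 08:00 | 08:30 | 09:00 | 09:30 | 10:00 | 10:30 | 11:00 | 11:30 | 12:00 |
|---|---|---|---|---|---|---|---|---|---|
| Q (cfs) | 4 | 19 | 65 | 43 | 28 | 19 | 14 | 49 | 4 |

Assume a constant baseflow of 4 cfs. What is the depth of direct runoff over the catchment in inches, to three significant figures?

d ≈ 1.50 in

Direct runoff: 0.0, 15.0, 61.0, 39.0, 24.0, 15.0, 10.0, 45.0, 0.0 cfs; ΣQ_DR = 209.0 cfs.
V = ΣQ_DR · Δt = 209.0 × 1800 s = 3.762 × 10^5 ft³.
Over A = 0.108 mi², depth = V / A = 1.50 in.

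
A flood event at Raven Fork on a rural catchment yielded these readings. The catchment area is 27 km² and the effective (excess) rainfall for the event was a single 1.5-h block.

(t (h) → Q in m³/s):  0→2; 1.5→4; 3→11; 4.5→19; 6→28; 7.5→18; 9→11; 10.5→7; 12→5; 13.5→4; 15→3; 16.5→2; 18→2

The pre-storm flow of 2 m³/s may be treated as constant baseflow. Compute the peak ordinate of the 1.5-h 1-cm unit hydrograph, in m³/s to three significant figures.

U_p ≈ 14.4 m³/s

Direct runoff: 0.0, 2.0, 9.0, 17.0, 26.0, 16.0, 9.0, 5.0, 3.0, 2.0, 1.0, 0.0, 0.0 m³/s; ΣQ_DR = 90.00 m³/s, peak = 26.0 m³/s.
Runoff depth d = ΣQ_DR·Δt / A = 90.00 × 5400 / (27 km²) = 18.00 mm.
The 1-cm UH is the DRH scaled by (10 mm)/d, so U_p = 26.0 × 10/18.00 = 14.4 m³/s.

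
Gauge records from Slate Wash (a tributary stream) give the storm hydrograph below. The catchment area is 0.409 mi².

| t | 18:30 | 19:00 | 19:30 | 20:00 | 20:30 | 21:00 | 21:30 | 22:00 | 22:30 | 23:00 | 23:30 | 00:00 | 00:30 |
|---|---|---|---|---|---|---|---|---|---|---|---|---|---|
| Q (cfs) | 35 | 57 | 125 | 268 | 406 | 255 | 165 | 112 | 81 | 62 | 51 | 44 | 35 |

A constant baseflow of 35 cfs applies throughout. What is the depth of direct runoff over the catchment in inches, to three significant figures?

Direct runoff: 0.0, 22.0, 90.0, 233.0, 371.0, 220.0, 130.0, 77.0, 46.0, 27.0, 16.0, 9.0, 0.0 cfs; ΣQ_DR = 1241 cfs.
V = ΣQ_DR · Δt = 1241 × 1800 s = 2.234 × 10^6 ft³.
Over A = 0.409 mi², depth = V / A = 2.35 in.

d ≈ 2.35 in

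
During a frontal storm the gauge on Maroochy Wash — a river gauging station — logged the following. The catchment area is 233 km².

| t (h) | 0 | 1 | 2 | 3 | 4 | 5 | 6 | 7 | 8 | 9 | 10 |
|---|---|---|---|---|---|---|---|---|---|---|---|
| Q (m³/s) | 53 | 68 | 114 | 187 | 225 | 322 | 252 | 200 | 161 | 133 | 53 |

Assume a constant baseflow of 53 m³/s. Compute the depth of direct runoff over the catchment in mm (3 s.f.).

d ≈ 18.3 mm

Direct runoff: 0.0, 15.0, 61.0, 134.0, 172.0, 269.0, 199.0, 147.0, 108.0, 80.0, 0.0 m³/s; ΣQ_DR = 1185 m³/s.
V = ΣQ_DR · Δt = 1185 × 3600 s = 4.266 × 10^6 m³.
Over A = 233 km², depth = V / A = 18.3 mm.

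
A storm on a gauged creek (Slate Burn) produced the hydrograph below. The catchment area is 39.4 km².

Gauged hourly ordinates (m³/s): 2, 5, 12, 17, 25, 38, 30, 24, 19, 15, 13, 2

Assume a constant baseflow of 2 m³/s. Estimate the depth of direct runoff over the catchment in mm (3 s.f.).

d ≈ 16.3 mm

Direct runoff: 0.0, 3.0, 10.0, 15.0, 23.0, 36.0, 28.0, 22.0, 17.0, 13.0, 11.0, 0.0 m³/s; ΣQ_DR = 178.0 m³/s.
V = ΣQ_DR · Δt = 178.0 × 3600 s = 6.408 × 10^5 m³.
Over A = 39.4 km², depth = V / A = 16.3 mm.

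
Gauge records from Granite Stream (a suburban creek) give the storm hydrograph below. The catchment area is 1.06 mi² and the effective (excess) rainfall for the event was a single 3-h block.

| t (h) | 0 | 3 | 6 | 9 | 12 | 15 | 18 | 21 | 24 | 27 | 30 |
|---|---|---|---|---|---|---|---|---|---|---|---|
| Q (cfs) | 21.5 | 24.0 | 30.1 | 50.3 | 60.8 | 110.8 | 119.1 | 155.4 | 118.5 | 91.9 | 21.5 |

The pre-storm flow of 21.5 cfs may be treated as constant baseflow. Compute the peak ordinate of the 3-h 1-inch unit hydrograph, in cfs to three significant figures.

Direct runoff: 0.0, 2.5, 8.6, 28.8, 39.3, 89.3, 97.6, 133.9, 97.0, 70.4, 0.0 cfs; ΣQ_DR = 567.4 cfs, peak = 133.9 cfs.
Runoff depth d = ΣQ_DR·Δt / A = 567.4 × 10800 / (1.06 mi²) = 2.488 in.
The 1-inch UH is the DRH scaled by (1 in)/d, so U_p = 133.9 × 1/2.488 = 53.8 cfs.

U_p ≈ 53.8 cfs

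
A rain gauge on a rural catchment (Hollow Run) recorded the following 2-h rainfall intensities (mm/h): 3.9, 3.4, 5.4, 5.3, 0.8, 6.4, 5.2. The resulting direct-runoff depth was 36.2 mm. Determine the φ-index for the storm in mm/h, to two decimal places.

Only the 6 blocks with intensity above φ contribute runoff: 3.9, 3.4, 5.4, 5.3, 6.4, 5.2 mm/h.
Σ(I−φ)·Δt = d  ⇒  (3.9+3.4+5.4+5.3+6.4+5.2 − 6φ)·2 = 36.2
φ = (29.60 − 36.2/2) / 6 = 1.92 mm/h.

φ ≈ 1.92 mm/h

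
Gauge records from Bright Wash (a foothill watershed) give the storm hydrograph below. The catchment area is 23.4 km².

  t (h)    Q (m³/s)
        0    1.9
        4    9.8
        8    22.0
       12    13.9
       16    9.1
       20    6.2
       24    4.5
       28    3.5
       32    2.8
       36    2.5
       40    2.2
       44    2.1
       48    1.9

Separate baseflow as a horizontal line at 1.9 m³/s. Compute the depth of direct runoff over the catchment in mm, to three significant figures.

d ≈ 35.5 mm

Direct runoff: 0.0, 7.9, 20.1, 12.0, 7.2, 4.3, 2.6, 1.6, 0.9, 0.6, 0.3, 0.2, 0.0 m³/s; ΣQ_DR = 57.70 m³/s.
V = ΣQ_DR · Δt = 57.70 × 14400 s = 8.309 × 10^5 m³.
Over A = 23.4 km², depth = V / A = 35.5 mm.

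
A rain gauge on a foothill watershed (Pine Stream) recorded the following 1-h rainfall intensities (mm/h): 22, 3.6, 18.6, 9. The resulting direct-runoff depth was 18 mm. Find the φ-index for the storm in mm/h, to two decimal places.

Only the 2 blocks with intensity above φ contribute runoff: 22, 18.6 mm/h.
Σ(I−φ)·Δt = d  ⇒  (22+18.6 − 2φ)·1 = 18
φ = (40.60 − 18/1) / 2 = 11.30 mm/h.

φ ≈ 11.30 mm/h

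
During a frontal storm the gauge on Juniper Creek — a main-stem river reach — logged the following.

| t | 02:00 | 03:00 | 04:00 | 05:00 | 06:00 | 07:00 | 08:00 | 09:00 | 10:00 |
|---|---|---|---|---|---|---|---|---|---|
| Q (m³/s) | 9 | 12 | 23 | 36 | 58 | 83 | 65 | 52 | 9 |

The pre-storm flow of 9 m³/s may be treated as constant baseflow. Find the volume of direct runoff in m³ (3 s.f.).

V ≈ 9.58 × 10^5 m³

Direct-runoff ordinates (Q − Q_b): 0.0, 3.0, 14.0, 27.0, 49.0, 74.0, 56.0, 43.0, 0.0 m³/s.
ΣQ_DR = 266.0 m³/s.
With Δt = 1 h = 3600 s, V = ΣQ_DR · Δt = 266.0 × 3600 = 9.58 × 10^5 m³.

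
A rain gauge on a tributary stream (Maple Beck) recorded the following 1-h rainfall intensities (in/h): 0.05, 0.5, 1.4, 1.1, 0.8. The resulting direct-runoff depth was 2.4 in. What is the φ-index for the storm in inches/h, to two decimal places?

Only the 4 blocks with intensity above φ contribute runoff: 0.5, 1.4, 1.1, 0.8 in/h.
Σ(I−φ)·Δt = d  ⇒  (0.5+1.4+1.1+0.8 − 4φ)·1 = 2.4
φ = (3.800 − 2.4/1) / 4 = 0.35 in/h.

φ ≈ 0.35 in/h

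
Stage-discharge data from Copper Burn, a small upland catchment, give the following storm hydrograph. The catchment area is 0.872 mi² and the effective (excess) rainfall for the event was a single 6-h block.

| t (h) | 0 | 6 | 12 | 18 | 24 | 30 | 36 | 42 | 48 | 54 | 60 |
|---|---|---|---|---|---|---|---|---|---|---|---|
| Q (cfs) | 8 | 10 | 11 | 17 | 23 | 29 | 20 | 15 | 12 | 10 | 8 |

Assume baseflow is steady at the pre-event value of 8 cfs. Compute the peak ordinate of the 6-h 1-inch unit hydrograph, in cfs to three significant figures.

Direct runoff: 0.0, 2.0, 3.0, 9.0, 15.0, 21.0, 12.0, 7.0, 4.0, 2.0, 0.0 cfs; ΣQ_DR = 75.00 cfs, peak = 21.0 cfs.
Runoff depth d = ΣQ_DR·Δt / A = 75.00 × 21600 / (0.872 mi²) = 0.7997 in.
The 1-inch UH is the DRH scaled by (1 in)/d, so U_p = 21.0 × 1/0.7997 = 26.3 cfs.

U_p ≈ 26.3 cfs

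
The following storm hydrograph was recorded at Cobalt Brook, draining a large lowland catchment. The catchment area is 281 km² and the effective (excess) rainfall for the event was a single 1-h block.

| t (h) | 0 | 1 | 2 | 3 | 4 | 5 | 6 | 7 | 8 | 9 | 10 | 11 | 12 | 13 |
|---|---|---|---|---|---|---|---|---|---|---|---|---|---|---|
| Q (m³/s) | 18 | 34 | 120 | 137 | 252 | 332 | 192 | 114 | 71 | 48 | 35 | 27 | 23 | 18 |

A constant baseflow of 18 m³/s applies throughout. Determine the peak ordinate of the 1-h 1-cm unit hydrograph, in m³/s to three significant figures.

U_p ≈ 210 m³/s

Direct runoff: 0.0, 16.0, 102.0, 119.0, 234.0, 314.0, 174.0, 96.0, 53.0, 30.0, 17.0, 9.0, 5.0, 0.0 m³/s; ΣQ_DR = 1169 m³/s, peak = 314.0 m³/s.
Runoff depth d = ΣQ_DR·Δt / A = 1169 × 3600 / (281 km²) = 14.98 mm.
The 1-cm UH is the DRH scaled by (10 mm)/d, so U_p = 314.0 × 10/14.98 = 210 m³/s.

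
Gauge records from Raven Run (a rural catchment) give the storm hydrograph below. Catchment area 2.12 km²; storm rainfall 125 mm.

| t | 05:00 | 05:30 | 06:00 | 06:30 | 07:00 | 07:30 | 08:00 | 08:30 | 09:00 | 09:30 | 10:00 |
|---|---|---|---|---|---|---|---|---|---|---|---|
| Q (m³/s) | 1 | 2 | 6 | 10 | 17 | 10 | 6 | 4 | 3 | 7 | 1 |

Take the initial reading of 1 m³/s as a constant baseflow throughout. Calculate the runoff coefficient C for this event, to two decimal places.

C ≈ 0.38

ΣQ_DR = 56.00 m³/s; V = ΣQ_DR·Δt = 1.008 × 10^5 m³.
Runoff depth d = V / A = 47.55 mm.
C = d / P = 47.55 / 125 = 0.38.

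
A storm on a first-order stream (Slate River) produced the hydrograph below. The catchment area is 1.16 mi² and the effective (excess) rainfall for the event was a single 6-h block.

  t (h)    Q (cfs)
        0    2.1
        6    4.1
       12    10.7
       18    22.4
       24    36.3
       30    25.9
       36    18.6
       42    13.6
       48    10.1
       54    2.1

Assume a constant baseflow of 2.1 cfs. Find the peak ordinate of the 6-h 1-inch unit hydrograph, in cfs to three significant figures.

U_p ≈ 34.2 cfs

Direct runoff: 0.0, 2.0, 8.6, 20.3, 34.2, 23.8, 16.5, 11.5, 8.0, 0.0 cfs; ΣQ_DR = 124.9 cfs, peak = 34.2 cfs.
Runoff depth d = ΣQ_DR·Δt / A = 124.9 × 21600 / (1.16 mi²) = 1.001 in.
The 1-inch UH is the DRH scaled by (1 in)/d, so U_p = 34.2 × 1/1.001 = 34.2 cfs.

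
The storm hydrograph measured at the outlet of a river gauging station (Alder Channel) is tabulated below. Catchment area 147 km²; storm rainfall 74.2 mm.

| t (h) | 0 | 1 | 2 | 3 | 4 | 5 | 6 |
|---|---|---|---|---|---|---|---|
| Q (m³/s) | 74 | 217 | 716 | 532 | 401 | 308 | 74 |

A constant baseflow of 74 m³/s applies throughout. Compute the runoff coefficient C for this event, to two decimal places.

ΣQ_DR = 1804 m³/s; V = ΣQ_DR·Δt = 6.494 × 10^6 m³.
Runoff depth d = V / A = 44.18 mm.
C = d / P = 44.18 / 74.2 = 0.60.

C ≈ 0.60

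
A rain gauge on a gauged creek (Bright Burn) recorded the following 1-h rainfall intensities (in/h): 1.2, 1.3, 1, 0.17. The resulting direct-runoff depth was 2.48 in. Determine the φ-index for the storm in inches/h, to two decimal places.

φ ≈ 0.34 in/h

Only the 3 blocks with intensity above φ contribute runoff: 1.2, 1.3, 1 in/h.
Σ(I−φ)·Δt = d  ⇒  (1.2+1.3+1 − 3φ)·1 = 2.48
φ = (3.500 − 2.48/1) / 3 = 0.34 in/h.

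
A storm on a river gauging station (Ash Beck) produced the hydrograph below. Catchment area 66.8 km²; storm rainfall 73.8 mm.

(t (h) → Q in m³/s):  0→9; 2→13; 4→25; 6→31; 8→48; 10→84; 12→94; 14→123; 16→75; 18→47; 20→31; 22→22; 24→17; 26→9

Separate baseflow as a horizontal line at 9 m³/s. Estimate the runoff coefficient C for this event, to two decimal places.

C ≈ 0.73

ΣQ_DR = 502.0 m³/s; V = ΣQ_DR·Δt = 3.614 × 10^6 m³.
Runoff depth d = V / A = 54.11 mm.
C = d / P = 54.11 / 73.8 = 0.73.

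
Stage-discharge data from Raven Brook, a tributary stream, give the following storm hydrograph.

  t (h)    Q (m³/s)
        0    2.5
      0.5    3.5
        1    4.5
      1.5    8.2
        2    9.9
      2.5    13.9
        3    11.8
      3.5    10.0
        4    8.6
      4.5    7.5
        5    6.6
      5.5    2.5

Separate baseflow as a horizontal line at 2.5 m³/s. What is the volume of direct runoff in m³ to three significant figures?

Direct-runoff ordinates (Q − Q_b): 0.0, 1.0, 2.0, 5.7, 7.4, 11.4, 9.3, 7.5, 6.1, 5.0, 4.1, 0.0 m³/s.
ΣQ_DR = 59.50 m³/s.
With Δt = 0.5 h = 1800 s, V = ΣQ_DR · Δt = 59.50 × 1800 = 1.07 × 10^5 m³.

V ≈ 1.07 × 10^5 m³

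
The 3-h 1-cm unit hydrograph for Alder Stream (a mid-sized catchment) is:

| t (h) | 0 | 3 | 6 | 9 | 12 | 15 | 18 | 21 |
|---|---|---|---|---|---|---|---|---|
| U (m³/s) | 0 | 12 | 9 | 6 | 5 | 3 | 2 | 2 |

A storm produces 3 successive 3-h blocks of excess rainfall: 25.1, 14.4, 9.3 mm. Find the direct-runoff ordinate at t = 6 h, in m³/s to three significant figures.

Q ≈ 39.9 m³/s

By discrete convolution, Q_j = Σ (P_i / 10 mm) · U_{j−i}.
At t = 6 h (j=2): Q = (25.1/10)·9 + (14.4/10)·12 + (9.3/10)·0 = 39.9 m³/s.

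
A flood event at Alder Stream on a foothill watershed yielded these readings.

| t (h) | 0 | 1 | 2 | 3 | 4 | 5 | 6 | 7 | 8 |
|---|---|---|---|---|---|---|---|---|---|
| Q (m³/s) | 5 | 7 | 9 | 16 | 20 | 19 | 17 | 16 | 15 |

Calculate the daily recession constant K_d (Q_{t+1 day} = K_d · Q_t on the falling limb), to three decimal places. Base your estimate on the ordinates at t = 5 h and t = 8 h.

K_d ≈ 0.151

Between t = 5 h and t = 8 h the flow falls from 19 to 15 m³/s over 3×1 h = 3 h.
Per-interval ratio K = (15/19)^(1/3) = 0.9242; K_d = K^(24/1) = 0.151.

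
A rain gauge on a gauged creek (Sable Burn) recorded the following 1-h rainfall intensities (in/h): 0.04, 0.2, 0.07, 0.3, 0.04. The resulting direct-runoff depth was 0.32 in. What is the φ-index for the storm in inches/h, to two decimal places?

Only the 2 blocks with intensity above φ contribute runoff: 0.2, 0.3 in/h.
Σ(I−φ)·Δt = d  ⇒  (0.2+0.3 − 2φ)·1 = 0.32
φ = (0.5000 − 0.32/1) / 2 = 0.09 in/h.

φ ≈ 0.09 in/h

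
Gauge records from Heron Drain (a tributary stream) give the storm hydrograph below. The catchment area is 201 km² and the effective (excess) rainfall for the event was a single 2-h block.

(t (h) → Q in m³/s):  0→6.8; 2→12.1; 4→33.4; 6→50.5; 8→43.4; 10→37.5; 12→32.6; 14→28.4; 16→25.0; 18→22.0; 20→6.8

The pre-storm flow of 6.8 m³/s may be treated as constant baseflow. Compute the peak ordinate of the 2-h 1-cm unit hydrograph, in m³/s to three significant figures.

U_p ≈ 54.5 m³/s

Direct runoff: 0.0, 5.3, 26.6, 43.7, 36.6, 30.7, 25.8, 21.6, 18.2, 15.2, 0.0 m³/s; ΣQ_DR = 223.7 m³/s, peak = 43.7 m³/s.
Runoff depth d = ΣQ_DR·Δt / A = 223.7 × 7200 / (201 km²) = 8.013 mm.
The 1-cm UH is the DRH scaled by (10 mm)/d, so U_p = 43.7 × 10/8.013 = 54.5 m³/s.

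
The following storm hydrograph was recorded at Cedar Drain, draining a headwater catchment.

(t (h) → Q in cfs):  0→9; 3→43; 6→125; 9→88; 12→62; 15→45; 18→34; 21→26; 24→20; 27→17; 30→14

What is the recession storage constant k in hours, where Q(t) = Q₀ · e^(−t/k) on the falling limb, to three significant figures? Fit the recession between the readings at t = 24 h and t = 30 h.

On the falling limb, Q drops from 20 to 14 cfs between t = 24 h and t = 30 h (Δt = 6 h).
k = −Δt / ln(Q₂/Q₁) = −6 / ln(14/20) = 16.8 h.

k ≈ 16.8 h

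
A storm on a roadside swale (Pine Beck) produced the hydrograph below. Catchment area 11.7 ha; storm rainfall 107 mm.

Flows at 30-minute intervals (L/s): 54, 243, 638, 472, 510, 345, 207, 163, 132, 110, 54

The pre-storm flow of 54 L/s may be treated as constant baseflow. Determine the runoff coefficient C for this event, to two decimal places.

ΣQ_DR = 2334 L/s; V = ΣQ_DR·Δt = 4.201 × 10^6 L.
Runoff depth d = V / A = 35.91 mm.
C = d / P = 35.91 / 107 = 0.34.

C ≈ 0.34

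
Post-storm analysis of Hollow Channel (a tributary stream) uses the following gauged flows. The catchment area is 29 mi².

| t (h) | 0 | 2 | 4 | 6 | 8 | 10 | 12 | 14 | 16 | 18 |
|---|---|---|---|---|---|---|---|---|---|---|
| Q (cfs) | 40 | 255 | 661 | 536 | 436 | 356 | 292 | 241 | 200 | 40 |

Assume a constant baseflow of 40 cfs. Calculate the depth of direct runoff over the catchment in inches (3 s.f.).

Direct runoff: 0.0, 215.0, 621.0, 496.0, 396.0, 316.0, 252.0, 201.0, 160.0, 0.0 cfs; ΣQ_DR = 2657 cfs.
V = ΣQ_DR · Δt = 2657 × 7200 s = 1.913 × 10^7 ft³.
Over A = 29 mi², depth = V / A = 0.284 in.

d ≈ 0.284 in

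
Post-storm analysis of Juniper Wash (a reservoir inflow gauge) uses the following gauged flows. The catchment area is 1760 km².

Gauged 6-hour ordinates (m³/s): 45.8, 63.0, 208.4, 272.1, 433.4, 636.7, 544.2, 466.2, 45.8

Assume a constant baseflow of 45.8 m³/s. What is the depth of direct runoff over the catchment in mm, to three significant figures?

d ≈ 28.3 mm

Direct runoff: 0.0, 17.2, 162.6, 226.3, 387.6, 590.9, 498.4, 420.4, 0.0 m³/s; ΣQ_DR = 2303 m³/s.
V = ΣQ_DR · Δt = 2303 × 21600 s = 4.975 × 10^7 m³.
Over A = 1760 km², depth = V / A = 28.3 mm.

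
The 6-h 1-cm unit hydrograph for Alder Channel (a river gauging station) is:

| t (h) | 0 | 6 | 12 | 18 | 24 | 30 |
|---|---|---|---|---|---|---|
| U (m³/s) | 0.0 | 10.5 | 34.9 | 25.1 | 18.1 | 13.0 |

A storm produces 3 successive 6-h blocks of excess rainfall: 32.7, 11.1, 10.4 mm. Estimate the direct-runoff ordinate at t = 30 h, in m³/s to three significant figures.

By discrete convolution, Q_j = Σ (P_i / 10 mm) · U_{j−i}.
At t = 30 h (j=5): Q = (32.7/10)·13.0 + (11.1/10)·18.1 + (10.4/10)·25.1 = 88.7 m³/s.

Q ≈ 88.7 m³/s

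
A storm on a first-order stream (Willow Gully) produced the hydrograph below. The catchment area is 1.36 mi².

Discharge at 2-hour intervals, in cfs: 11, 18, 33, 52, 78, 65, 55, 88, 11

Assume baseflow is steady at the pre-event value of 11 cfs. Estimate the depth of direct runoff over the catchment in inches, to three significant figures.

d ≈ 0.711 in

Direct runoff: 0.0, 7.0, 22.0, 41.0, 67.0, 54.0, 44.0, 77.0, 0.0 cfs; ΣQ_DR = 312.0 cfs.
V = ΣQ_DR · Δt = 312.0 × 7200 s = 2.246 × 10^6 ft³.
Over A = 1.36 mi², depth = V / A = 0.711 in.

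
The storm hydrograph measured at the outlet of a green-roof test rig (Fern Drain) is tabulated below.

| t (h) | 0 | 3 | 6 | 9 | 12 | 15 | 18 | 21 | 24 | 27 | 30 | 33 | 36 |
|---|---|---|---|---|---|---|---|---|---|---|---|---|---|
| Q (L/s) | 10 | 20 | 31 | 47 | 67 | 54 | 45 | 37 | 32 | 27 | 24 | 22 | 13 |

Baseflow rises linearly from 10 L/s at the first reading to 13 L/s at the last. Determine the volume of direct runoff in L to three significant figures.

V ≈ 3.02 × 10^6 L

Direct-runoff ordinates (Q − Q_b): 0.00, 9.75, 20.50, 36.25, 56.00, 42.75, 33.50, 25.25, 20.00, 14.75, 11.50, 9.25, 0.00 L/s.
ΣQ_DR = 279.5 L/s.
With Δt = 3 h = 10800 s, V = ΣQ_DR · Δt = 279.5 × 10800 = 3.02 × 10^6 L.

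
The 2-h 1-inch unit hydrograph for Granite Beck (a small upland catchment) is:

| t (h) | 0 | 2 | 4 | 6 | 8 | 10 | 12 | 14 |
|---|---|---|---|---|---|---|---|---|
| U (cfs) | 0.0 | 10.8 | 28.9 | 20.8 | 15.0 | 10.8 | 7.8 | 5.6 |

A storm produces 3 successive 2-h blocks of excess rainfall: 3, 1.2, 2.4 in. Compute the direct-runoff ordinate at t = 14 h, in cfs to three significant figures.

Q ≈ 52.1 cfs

By discrete convolution, Q_j = Σ (P_i / 1 in) · U_{j−i}.
At t = 14 h (j=7): Q = (3/1)·5.6 + (1.2/1)·7.8 + (2.4/1)·10.8 = 52.1 cfs.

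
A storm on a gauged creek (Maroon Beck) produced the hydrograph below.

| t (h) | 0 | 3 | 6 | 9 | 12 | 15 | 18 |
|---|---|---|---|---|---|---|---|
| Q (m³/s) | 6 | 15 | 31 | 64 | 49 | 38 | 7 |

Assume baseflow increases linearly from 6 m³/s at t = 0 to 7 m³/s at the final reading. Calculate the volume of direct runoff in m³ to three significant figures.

V ≈ 1.78 × 10^6 m³

Direct-runoff ordinates (Q − Q_b): 0.00, 8.83, 24.67, 57.50, 42.33, 31.17, 0.00 m³/s.
ΣQ_DR = 164.5 m³/s.
With Δt = 3 h = 10800 s, V = ΣQ_DR · Δt = 164.5 × 10800 = 1.78 × 10^6 m³.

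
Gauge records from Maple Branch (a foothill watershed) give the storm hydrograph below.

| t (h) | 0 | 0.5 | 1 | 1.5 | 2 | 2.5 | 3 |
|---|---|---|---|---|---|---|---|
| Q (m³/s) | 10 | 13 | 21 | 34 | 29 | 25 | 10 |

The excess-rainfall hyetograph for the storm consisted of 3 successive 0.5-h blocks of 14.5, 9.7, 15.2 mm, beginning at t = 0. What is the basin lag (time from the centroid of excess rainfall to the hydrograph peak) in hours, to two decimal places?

Centroid of excess rainfall: t_c = Σ P_i·t̄_i / ΣP_i = 0.7589 h (block centres at 0.25, 0.75, 1.25 h).
Hydrograph peak occurs at t = 1.5 h, so basin lag t_L = 1.5 − 0.7589 = 0.74 h.

t_L ≈ 0.74 h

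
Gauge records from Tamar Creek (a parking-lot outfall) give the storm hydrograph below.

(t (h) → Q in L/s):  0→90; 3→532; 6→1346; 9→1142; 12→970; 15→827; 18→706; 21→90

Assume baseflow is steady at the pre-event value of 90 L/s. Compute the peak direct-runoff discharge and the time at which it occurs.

Subtracting baseflow gives direct-runoff ordinates: 0.0, 442.0, 1256.0, 1052.0, 880.0, 737.0, 616.0, 0.0 L/s.
The maximum is 1256.0 L/s, occurring at the reading for t = 6 h.

Q_p = 1256.0 L/s at t = 6 h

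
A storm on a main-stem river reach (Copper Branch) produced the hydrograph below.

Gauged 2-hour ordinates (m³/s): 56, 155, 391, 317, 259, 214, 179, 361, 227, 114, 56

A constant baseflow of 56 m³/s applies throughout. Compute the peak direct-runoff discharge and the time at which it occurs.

Subtracting baseflow gives direct-runoff ordinates: 0.0, 99.0, 335.0, 261.0, 203.0, 158.0, 123.0, 305.0, 171.0, 58.0, 0.0 m³/s.
The maximum is 335.0 m³/s, occurring at the reading for t = 4 h.

Q_p = 335.0 m³/s at t = 4 h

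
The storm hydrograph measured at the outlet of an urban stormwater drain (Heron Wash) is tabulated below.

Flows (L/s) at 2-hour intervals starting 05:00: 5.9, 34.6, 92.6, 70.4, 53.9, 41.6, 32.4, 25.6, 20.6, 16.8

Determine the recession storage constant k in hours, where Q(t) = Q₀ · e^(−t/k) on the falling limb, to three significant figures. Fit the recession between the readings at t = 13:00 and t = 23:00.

On the falling limb, Q drops from 53.9 to 16.8 L/s between t = 13:00 and t = 23:00 (Δt = 10 h).
k = −Δt / ln(Q₂/Q₁) = −10 / ln(16.8/53.9) = 8.58 h.

k ≈ 8.58 h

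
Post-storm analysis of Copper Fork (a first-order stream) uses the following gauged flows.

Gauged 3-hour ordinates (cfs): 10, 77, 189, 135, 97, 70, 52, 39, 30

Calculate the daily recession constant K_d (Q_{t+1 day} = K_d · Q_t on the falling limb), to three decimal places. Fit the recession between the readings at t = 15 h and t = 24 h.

Between t = 15 h and t = 24 h the flow falls from 70 to 30 cfs over 3×3 h = 9 h.
Per-interval ratio K = (30/70)^(1/3) = 0.7539; K_d = K^(24/3) = 0.104.

K_d ≈ 0.104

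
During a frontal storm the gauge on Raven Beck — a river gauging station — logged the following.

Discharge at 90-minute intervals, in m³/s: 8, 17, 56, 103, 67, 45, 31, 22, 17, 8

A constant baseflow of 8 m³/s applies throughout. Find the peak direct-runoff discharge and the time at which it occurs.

Q_p = 95.0 m³/s at t = 4.5 h

Subtracting baseflow gives direct-runoff ordinates: 0.0, 9.0, 48.0, 95.0, 59.0, 37.0, 23.0, 14.0, 9.0, 0.0 m³/s.
The maximum is 95.0 m³/s, occurring at the reading for t = 4.5 h.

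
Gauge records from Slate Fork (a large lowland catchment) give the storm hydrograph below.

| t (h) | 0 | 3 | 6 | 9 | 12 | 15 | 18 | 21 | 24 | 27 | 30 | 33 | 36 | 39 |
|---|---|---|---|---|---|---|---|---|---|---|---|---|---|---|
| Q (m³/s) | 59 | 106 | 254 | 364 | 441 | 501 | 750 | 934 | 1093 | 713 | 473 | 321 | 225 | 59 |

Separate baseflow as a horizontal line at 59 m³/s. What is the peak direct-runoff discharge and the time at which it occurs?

Subtracting baseflow gives direct-runoff ordinates: 0.0, 47.0, 195.0, 305.0, 382.0, 442.0, 691.0, 875.0, 1034.0, 654.0, 414.0, 262.0, 166.0, 0.0 m³/s.
The maximum is 1034.0 m³/s, occurring at the reading for t = 24 h.

Q_p = 1034.0 m³/s at t = 24 h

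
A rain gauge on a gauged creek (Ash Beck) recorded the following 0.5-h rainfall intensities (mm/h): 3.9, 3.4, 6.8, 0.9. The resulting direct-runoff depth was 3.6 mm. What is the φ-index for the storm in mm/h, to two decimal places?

Only the 3 blocks with intensity above φ contribute runoff: 3.9, 3.4, 6.8 mm/h.
Σ(I−φ)·Δt = d  ⇒  (3.9+3.4+6.8 − 3φ)·0.5 = 3.6
φ = (14.10 − 3.6/0.5) / 3 = 2.30 mm/h.

φ ≈ 2.30 mm/h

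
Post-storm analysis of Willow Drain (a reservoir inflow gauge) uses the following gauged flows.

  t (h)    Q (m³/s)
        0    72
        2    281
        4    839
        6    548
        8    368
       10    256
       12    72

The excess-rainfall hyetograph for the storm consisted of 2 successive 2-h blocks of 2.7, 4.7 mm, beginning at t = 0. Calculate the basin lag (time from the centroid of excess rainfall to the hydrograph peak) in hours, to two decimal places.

Centroid of excess rainfall: t_c = Σ P_i·t̄_i / ΣP_i = 2.2703 h (block centres at 1, 3 h).
Hydrograph peak occurs at t = 4 h, so basin lag t_L = 4 − 2.2703 = 1.73 h.

t_L ≈ 1.73 h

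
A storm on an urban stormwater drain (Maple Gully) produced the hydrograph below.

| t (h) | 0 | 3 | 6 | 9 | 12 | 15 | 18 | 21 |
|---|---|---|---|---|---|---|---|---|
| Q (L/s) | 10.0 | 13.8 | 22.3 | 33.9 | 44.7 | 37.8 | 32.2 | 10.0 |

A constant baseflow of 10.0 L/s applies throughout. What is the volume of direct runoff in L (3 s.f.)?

V ≈ 1.35 × 10^6 L

Direct-runoff ordinates (Q − Q_b): 0.0, 3.8, 12.3, 23.9, 34.7, 27.8, 22.2, 0.0 L/s.
ΣQ_DR = 124.7 L/s.
With Δt = 3 h = 10800 s, V = ΣQ_DR · Δt = 124.7 × 10800 = 1.35 × 10^6 L.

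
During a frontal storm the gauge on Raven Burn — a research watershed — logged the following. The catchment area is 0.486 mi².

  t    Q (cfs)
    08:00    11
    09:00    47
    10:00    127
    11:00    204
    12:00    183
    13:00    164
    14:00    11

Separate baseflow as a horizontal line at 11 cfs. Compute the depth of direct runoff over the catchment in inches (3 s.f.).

Direct runoff: 0.0, 36.0, 116.0, 193.0, 172.0, 153.0, 0.0 cfs; ΣQ_DR = 670.0 cfs.
V = ΣQ_DR · Δt = 670.0 × 3600 s = 2.412 × 10^6 ft³.
Over A = 0.486 mi², depth = V / A = 2.14 in.

d ≈ 2.14 in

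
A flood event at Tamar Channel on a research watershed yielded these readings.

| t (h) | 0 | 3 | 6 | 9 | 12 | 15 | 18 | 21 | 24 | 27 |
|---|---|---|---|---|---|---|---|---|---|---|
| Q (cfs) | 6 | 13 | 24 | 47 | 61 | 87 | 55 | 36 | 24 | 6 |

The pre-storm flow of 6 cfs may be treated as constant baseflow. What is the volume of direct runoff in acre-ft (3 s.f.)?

V ≈ 74.1 acre-ft

Direct-runoff ordinates (Q − Q_b): 0.0, 7.0, 18.0, 41.0, 55.0, 81.0, 49.0, 30.0, 18.0, 0.0 cfs.
ΣQ_DR = 299.0 cfs.
With Δt = 3 h = 10800 s, V = ΣQ_DR · Δt = 299.0 × 10800 = 3.23 × 10^6 ft³ = 74.1 acre-ft.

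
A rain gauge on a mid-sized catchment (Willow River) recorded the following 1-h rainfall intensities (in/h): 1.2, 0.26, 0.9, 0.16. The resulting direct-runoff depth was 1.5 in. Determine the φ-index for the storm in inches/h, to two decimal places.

Only the 2 blocks with intensity above φ contribute runoff: 1.2, 0.9 in/h.
Σ(I−φ)·Δt = d  ⇒  (1.2+0.9 − 2φ)·1 = 1.5
φ = (2.100 − 1.5/1) / 2 = 0.30 in/h.

φ ≈ 0.30 in/h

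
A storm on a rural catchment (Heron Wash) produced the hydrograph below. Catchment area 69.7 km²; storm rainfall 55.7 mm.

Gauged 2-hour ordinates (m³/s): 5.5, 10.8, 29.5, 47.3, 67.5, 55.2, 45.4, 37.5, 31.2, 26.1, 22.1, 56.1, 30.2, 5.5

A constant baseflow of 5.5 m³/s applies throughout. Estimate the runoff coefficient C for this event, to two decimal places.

ΣQ_DR = 392.9 m³/s; V = ΣQ_DR·Δt = 2.829 × 10^6 m³.
Runoff depth d = V / A = 40.59 mm.
C = d / P = 40.59 / 55.7 = 0.73.

C ≈ 0.73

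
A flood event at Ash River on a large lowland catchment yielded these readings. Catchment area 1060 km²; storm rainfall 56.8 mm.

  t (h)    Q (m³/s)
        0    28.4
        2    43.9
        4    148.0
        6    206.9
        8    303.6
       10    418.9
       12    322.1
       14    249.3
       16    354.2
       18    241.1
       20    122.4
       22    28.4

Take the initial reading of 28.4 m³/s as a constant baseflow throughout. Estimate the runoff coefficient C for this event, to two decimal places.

ΣQ_DR = 2126 m³/s; V = ΣQ_DR·Δt = 1.531 × 10^7 m³.
Runoff depth d = V / A = 14.44 mm.
C = d / P = 14.44 / 56.8 = 0.25.

C ≈ 0.25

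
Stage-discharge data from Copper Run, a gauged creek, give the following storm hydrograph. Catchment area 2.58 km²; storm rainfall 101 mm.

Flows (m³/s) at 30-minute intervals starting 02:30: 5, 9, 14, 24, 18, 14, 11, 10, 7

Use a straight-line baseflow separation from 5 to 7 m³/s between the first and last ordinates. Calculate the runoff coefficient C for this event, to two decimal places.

C ≈ 0.40

ΣQ_DR = 58.00 m³/s; V = ΣQ_DR·Δt = 1.044 × 10^5 m³.
Runoff depth d = V / A = 40.47 mm.
C = d / P = 40.47 / 101 = 0.40.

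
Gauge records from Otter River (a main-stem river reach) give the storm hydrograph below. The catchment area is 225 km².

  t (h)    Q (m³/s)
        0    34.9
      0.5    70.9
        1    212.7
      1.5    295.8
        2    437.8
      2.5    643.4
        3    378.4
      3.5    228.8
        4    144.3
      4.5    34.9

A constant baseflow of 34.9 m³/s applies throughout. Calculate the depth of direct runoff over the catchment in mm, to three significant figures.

Direct runoff: 0.0, 36.0, 177.8, 260.9, 402.9, 608.5, 343.5, 193.9, 109.4, 0.0 m³/s; ΣQ_DR = 2133 m³/s.
V = ΣQ_DR · Δt = 2133 × 1800 s = 3.839 × 10^6 m³.
Over A = 225 km², depth = V / A = 17.1 mm.

d ≈ 17.1 mm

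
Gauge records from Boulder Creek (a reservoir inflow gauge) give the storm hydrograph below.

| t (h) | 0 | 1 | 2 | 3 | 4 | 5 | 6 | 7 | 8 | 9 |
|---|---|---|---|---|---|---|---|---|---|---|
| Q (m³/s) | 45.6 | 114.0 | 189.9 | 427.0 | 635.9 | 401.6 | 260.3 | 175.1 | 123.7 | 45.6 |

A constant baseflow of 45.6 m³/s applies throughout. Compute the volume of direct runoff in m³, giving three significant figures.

V ≈ 7.07 × 10^6 m³

Direct-runoff ordinates (Q − Q_b): 0.0, 68.4, 144.3, 381.4, 590.3, 356.0, 214.7, 129.5, 78.1, 0.0 m³/s.
ΣQ_DR = 1963 m³/s.
With Δt = 1 h = 3600 s, V = ΣQ_DR · Δt = 1963 × 3600 = 7.07 × 10^6 m³.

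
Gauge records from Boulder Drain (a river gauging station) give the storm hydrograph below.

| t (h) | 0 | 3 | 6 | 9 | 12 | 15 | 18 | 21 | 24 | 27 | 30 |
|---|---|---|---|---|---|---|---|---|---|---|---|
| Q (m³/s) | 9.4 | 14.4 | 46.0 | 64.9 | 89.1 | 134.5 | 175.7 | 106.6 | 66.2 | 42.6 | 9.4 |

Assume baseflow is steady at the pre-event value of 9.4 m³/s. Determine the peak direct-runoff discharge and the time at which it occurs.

Q_p = 166.3 m³/s at t = 18 h

Subtracting baseflow gives direct-runoff ordinates: 0.0, 5.0, 36.6, 55.5, 79.7, 125.1, 166.3, 97.2, 56.8, 33.2, 0.0 m³/s.
The maximum is 166.3 m³/s, occurring at the reading for t = 18 h.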